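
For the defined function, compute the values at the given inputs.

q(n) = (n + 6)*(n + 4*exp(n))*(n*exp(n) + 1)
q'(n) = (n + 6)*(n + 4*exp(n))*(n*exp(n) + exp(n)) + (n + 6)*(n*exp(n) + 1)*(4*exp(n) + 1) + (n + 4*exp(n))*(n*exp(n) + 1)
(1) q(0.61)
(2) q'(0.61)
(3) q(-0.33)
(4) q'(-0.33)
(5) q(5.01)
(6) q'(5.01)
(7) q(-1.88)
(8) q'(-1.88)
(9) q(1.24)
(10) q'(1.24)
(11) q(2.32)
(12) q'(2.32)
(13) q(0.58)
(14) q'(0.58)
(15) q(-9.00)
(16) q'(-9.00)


(1) = 111.85
(2) = 290.38
(3) = 11.01
(4) = 25.66
(5) = 5006188.74
(6) = 11425123.88
(7) = -3.73
(8) = 4.53
(9) = 576.34
(10) = 1490.88
(11) = 8808.25
(12) = 21689.35
(13) = 103.47
(14) = 268.25
(15) = 26.97
(16) = -12.01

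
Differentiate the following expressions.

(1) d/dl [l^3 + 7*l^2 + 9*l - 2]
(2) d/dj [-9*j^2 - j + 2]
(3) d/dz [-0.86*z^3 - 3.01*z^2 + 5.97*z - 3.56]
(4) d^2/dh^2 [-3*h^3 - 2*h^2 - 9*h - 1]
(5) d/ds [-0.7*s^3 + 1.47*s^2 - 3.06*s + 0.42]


(1) = 3*l^2 + 14*l + 9
(2) = -18*j - 1
(3) = -2.58*z^2 - 6.02*z + 5.97
(4) = -18*h - 4
(5) = -2.1*s^2 + 2.94*s - 3.06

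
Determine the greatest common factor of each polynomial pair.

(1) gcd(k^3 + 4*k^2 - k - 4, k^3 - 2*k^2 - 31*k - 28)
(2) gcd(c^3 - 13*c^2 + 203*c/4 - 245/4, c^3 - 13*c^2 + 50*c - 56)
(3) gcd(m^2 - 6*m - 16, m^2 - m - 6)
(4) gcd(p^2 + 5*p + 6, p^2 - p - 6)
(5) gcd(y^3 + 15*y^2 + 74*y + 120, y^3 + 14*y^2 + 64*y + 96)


(1) = gcd((k - 1)*(k + 1)*(k + 4), (k - 7)*(k + 1)*(k + 4)) = k^2 + 5*k + 4
(2) = gcd((c - 7)*(c - 7/2)*(c - 5/2), (c - 7)*(c - 4)*(c - 2)) = c - 7
(3) = m + 2
(4) = p + 2
(5) = gcd((y + 4)*(y + 5)*(y + 6), (y + 4)^2*(y + 6)) = y^2 + 10*y + 24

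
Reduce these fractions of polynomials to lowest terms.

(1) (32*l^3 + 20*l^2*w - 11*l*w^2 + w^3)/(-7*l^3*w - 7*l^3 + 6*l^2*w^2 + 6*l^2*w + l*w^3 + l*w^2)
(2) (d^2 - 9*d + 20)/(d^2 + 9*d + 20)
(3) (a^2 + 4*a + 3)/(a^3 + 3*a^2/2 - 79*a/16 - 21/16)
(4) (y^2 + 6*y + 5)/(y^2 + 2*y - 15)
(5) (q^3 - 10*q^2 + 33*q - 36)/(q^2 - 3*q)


(1) = (32*l^3 + 20*l^2*w - 11*l*w^2 + w^3)/(-7*l^3*w - 7*l^3 + 6*l^2*w^2 + 6*l^2*w + l*w^3 + l*w^2)
(2) = (d^2 - 9*d + 20)/(d^2 + 9*d + 20)
(3) = (16*a + 16)/(16*a^2 - 24*a - 7)
(4) = (y + 1)/(y - 3)
(5) = (q^2 - 7*q + 12)/q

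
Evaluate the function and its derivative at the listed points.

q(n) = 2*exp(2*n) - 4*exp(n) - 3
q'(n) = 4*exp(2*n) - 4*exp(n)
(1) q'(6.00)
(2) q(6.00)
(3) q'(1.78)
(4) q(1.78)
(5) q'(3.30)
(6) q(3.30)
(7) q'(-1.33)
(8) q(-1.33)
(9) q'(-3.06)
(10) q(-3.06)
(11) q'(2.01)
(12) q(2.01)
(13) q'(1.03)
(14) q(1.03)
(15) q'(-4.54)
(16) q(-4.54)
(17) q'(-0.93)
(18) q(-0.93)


(1) = 649405.45
(2) = 323892.87
(3) = 116.93
(4) = 43.61
(5) = 2831.93
(6) = 1358.74
(7) = -0.78
(8) = -3.92
(9) = -0.18
(10) = -3.18
(11) = 192.95
(12) = 78.55
(13) = 20.18
(14) = 1.49
(15) = -0.04
(16) = -3.04
(17) = -0.96
(18) = -4.27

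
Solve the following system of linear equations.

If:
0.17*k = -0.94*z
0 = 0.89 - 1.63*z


Then:
k = -3.02
z = 0.55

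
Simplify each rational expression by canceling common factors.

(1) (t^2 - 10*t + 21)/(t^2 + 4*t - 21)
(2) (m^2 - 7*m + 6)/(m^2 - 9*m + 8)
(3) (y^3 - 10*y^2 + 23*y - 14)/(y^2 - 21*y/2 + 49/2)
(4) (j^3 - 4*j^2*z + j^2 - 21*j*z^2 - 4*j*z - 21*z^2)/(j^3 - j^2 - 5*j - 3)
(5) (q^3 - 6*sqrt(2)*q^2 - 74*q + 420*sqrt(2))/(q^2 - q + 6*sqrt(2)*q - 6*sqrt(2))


(1) = (t - 7)/(t + 7)
(2) = (m - 6)/(m - 8)
(3) = (2*y^2 - 6*y + 4)/(2*y - 7)
(4) = (j^2 - 4*j*z - 21*z^2)/(j^2 - 2*j - 3)
(5) = (q^2 - 12*sqrt(2)*q + 70)/(q - 1)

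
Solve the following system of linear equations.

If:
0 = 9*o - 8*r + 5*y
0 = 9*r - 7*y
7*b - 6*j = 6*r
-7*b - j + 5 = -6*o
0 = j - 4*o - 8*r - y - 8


Then:
b = 14568/33005
j = 5641/4715
o = -561/4715
r = -3213/4715
y = -4131/4715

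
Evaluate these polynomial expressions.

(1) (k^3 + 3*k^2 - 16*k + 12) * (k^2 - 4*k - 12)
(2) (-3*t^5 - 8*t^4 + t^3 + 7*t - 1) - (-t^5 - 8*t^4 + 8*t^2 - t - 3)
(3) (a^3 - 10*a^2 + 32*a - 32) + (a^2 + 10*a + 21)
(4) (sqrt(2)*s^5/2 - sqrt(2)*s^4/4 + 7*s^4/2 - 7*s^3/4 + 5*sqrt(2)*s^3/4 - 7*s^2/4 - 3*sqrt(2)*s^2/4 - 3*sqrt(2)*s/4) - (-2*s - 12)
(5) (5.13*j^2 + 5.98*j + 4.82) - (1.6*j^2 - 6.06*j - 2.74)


(1) = k^5 - k^4 - 40*k^3 + 40*k^2 + 144*k - 144
(2) = -2*t^5 + t^3 - 8*t^2 + 8*t + 2
(3) = a^3 - 9*a^2 + 42*a - 11
(4) = sqrt(2)*s^5/2 - sqrt(2)*s^4/4 + 7*s^4/2 - 7*s^3/4 + 5*sqrt(2)*s^3/4 - 7*s^2/4 - 3*sqrt(2)*s^2/4 - 3*sqrt(2)*s/4 + 2*s + 12
(5) = 3.53*j^2 + 12.04*j + 7.56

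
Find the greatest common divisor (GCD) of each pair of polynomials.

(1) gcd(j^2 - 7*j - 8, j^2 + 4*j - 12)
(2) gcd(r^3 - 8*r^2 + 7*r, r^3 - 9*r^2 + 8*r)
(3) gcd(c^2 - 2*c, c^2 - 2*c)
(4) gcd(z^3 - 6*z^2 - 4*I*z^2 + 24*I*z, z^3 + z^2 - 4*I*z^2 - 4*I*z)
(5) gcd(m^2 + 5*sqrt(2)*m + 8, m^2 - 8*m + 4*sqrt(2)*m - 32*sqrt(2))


(1) = 1
(2) = r^2 - r
(3) = c^2 - 2*c
(4) = gcd(z*(z - 6)*(z - 4*I), z*(z + 1)*(z - 4*I)) = z^2 - 4*I*z
(5) = gcd((m + sqrt(2))*(m + 4*sqrt(2)), (m - 8)*(m + 4*sqrt(2))) = m + 4*sqrt(2)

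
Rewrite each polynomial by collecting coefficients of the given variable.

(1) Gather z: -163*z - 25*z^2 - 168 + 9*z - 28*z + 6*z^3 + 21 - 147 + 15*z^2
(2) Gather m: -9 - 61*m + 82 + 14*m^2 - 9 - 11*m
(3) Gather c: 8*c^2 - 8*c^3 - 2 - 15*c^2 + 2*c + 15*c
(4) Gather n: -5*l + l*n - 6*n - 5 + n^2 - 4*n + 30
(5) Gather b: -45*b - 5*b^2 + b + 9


(1) = 6*z^3 - 10*z^2 - 182*z - 294
(2) = 14*m^2 - 72*m + 64
(3) = -8*c^3 - 7*c^2 + 17*c - 2
(4) = -5*l + n^2 + n*(l - 10) + 25
(5) = -5*b^2 - 44*b + 9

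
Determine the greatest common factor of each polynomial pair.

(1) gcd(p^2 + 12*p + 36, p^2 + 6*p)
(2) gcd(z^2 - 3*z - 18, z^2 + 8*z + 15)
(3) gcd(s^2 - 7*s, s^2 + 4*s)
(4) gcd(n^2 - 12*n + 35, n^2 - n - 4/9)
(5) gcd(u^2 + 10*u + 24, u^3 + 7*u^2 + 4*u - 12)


(1) = p + 6
(2) = gcd((z - 6)*(z + 3), (z + 3)*(z + 5)) = z + 3
(3) = gcd(s*(s - 7), s*(s + 4)) = s
(4) = 1
(5) = gcd((u + 4)*(u + 6), (u - 1)*(u + 2)*(u + 6)) = u + 6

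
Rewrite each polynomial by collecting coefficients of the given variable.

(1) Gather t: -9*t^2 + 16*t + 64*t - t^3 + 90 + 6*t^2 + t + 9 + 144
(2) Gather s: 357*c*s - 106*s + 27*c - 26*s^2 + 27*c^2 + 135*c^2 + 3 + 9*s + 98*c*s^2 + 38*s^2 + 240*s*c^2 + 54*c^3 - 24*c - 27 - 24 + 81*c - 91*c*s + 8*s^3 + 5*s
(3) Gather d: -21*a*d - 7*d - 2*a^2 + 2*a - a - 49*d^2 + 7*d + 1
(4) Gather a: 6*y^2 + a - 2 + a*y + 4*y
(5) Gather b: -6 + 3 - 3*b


(1) = -t^3 - 3*t^2 + 81*t + 243
(2) = 54*c^3 + 162*c^2 + 84*c + 8*s^3 + s^2*(98*c + 12) + s*(240*c^2 + 266*c - 92) - 48
(3) = -2*a^2 - 21*a*d + a - 49*d^2 + 1
(4) = a*(y + 1) + 6*y^2 + 4*y - 2
(5) = -3*b - 3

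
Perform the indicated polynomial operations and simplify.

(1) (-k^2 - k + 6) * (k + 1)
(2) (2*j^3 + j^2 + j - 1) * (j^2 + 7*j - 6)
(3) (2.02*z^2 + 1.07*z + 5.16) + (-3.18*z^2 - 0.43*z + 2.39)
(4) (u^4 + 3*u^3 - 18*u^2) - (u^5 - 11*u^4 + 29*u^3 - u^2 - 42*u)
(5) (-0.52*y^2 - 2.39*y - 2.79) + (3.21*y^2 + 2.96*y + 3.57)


(1) = -k^3 - 2*k^2 + 5*k + 6
(2) = 2*j^5 + 15*j^4 - 4*j^3 - 13*j + 6
(3) = -1.16*z^2 + 0.64*z + 7.55
(4) = -u^5 + 12*u^4 - 26*u^3 - 17*u^2 + 42*u
(5) = 2.69*y^2 + 0.57*y + 0.78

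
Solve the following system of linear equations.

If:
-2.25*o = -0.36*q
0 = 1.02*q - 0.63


Then:
o = 0.10
q = 0.62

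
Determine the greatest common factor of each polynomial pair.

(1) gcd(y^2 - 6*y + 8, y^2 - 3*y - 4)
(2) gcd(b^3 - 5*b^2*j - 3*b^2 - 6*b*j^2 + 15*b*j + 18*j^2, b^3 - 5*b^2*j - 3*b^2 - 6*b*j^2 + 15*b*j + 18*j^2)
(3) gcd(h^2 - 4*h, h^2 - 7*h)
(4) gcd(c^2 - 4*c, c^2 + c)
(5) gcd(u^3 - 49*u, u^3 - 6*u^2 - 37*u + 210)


(1) = gcd((y - 4)*(y - 2), (y - 4)*(y + 1)) = y - 4
(2) = b^3 - 5*b^2*j - 3*b^2 - 6*b*j^2 + 15*b*j + 18*j^2
(3) = gcd(h*(h - 4), h*(h - 7)) = h
(4) = c
(5) = gcd(u*(u - 7)*(u + 7), (u - 7)*(u - 5)*(u + 6)) = u - 7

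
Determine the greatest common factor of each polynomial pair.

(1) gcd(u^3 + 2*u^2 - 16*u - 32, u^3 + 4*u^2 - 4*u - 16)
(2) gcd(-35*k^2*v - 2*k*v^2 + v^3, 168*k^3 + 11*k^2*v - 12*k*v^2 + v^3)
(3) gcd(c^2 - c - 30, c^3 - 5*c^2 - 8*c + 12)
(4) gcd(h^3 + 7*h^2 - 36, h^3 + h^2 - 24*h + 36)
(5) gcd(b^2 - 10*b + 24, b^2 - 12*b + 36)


(1) = gcd((u - 4)*(u + 2)*(u + 4), (u - 2)*(u + 2)*(u + 4)) = u^2 + 6*u + 8
(2) = -7*k + v
(3) = c - 6
(4) = gcd((h - 2)*(h + 3)*(h + 6), (h - 3)*(h - 2)*(h + 6)) = h^2 + 4*h - 12
(5) = b - 6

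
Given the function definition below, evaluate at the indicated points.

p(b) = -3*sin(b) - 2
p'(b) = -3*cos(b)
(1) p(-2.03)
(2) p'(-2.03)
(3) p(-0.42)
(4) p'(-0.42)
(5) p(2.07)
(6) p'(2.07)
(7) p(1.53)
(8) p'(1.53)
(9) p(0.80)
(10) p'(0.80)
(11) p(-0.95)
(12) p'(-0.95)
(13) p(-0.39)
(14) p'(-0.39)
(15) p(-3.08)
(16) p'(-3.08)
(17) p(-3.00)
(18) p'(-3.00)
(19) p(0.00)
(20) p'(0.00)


(1) = 0.69
(2) = 1.33
(3) = -0.78
(4) = -2.74
(5) = -4.63
(6) = 1.44
(7) = -5.00
(8) = -0.12
(9) = -4.15
(10) = -2.09
(11) = 0.44
(12) = -1.75
(13) = -0.86
(14) = -2.77
(15) = -1.82
(16) = 2.99
(17) = -1.58
(18) = 2.97
(19) = -2.00
(20) = -3.00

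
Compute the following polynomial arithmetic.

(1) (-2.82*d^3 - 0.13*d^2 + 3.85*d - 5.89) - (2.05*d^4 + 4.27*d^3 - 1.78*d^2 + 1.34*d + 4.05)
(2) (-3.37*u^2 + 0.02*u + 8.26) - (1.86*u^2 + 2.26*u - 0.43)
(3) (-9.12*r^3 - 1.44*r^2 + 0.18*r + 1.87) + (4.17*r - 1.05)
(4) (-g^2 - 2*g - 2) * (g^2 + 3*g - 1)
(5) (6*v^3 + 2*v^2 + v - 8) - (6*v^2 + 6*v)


(1) = -2.05*d^4 - 7.09*d^3 + 1.65*d^2 + 2.51*d - 9.94
(2) = -5.23*u^2 - 2.24*u + 8.69
(3) = -9.12*r^3 - 1.44*r^2 + 4.35*r + 0.82
(4) = -g^4 - 5*g^3 - 7*g^2 - 4*g + 2
(5) = 6*v^3 - 4*v^2 - 5*v - 8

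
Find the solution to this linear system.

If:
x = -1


Then:
x = -1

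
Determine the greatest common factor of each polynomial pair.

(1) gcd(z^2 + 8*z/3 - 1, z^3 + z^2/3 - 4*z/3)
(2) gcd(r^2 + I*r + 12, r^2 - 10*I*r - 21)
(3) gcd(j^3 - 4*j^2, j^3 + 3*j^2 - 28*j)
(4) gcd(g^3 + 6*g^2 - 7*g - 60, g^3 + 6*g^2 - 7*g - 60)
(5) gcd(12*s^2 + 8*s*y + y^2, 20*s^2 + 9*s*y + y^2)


(1) = gcd((z - 1/3)*(z + 3), z*(z - 1)*(z + 4/3)) = 1
(2) = r - 3*I
(3) = j^2 - 4*j
(4) = gcd((g - 3)*(g + 4)*(g + 5), (g - 3)*(g + 4)*(g + 5)) = g^3 + 6*g^2 - 7*g - 60
(5) = 1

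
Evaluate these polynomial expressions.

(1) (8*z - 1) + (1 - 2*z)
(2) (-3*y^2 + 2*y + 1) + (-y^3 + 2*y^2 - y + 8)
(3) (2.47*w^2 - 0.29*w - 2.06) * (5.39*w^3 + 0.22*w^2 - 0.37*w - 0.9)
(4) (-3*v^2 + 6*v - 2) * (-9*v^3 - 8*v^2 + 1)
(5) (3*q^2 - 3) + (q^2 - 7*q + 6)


(1) = 6*z
(2) = -y^3 - y^2 + y + 9
(3) = 13.3133*w^5 - 1.0197*w^4 - 12.0811*w^3 - 2.5689*w^2 + 1.0232*w + 1.854
(4) = 27*v^5 - 30*v^4 - 30*v^3 + 13*v^2 + 6*v - 2
(5) = 4*q^2 - 7*q + 3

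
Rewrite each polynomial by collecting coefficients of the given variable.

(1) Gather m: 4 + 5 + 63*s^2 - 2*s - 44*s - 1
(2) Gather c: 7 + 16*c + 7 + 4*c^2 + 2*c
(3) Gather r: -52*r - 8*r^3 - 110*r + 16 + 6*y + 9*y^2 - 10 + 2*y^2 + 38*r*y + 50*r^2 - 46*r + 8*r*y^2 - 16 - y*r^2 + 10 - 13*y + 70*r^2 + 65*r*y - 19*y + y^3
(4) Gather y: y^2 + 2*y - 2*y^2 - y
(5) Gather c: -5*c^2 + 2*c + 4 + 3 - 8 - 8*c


(1) = 63*s^2 - 46*s + 8
(2) = 4*c^2 + 18*c + 14
(3) = -8*r^3 + r^2*(120 - y) + r*(8*y^2 + 103*y - 208) + y^3 + 11*y^2 - 26*y
(4) = -y^2 + y
(5) = -5*c^2 - 6*c - 1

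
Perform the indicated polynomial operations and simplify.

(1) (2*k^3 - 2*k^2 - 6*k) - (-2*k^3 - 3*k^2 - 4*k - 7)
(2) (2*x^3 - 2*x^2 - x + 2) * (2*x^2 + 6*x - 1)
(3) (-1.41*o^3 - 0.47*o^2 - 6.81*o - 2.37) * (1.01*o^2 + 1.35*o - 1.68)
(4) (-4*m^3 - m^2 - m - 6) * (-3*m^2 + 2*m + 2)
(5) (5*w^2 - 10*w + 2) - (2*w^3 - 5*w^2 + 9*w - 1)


(1) = 4*k^3 + k^2 - 2*k + 7
(2) = 4*x^5 + 8*x^4 - 16*x^3 + 13*x - 2
(3) = -1.4241*o^5 - 2.3782*o^4 - 5.1438*o^3 - 10.7976*o^2 + 8.2413*o + 3.9816
(4) = 12*m^5 - 5*m^4 - 7*m^3 + 14*m^2 - 14*m - 12
(5) = -2*w^3 + 10*w^2 - 19*w + 3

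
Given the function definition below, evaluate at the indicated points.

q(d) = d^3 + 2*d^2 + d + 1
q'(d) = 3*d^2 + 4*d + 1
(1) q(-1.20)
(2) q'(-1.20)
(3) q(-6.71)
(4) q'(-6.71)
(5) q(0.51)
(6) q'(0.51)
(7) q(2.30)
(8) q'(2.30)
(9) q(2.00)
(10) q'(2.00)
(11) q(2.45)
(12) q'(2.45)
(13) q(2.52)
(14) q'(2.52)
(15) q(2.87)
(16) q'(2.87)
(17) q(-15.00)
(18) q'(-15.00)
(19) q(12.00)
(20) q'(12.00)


(1) = 0.95
(2) = 0.52
(3) = -217.77
(4) = 109.23
(5) = 2.16
(6) = 3.82
(7) = 26.05
(8) = 26.07
(9) = 19.00
(10) = 21.00
(11) = 30.16
(12) = 28.81
(13) = 32.22
(14) = 30.13
(15) = 43.98
(16) = 37.19
(17) = -2939.00
(18) = 616.00
(19) = 2029.00
(20) = 481.00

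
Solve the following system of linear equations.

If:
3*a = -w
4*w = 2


Then:
a = -1/6
w = 1/2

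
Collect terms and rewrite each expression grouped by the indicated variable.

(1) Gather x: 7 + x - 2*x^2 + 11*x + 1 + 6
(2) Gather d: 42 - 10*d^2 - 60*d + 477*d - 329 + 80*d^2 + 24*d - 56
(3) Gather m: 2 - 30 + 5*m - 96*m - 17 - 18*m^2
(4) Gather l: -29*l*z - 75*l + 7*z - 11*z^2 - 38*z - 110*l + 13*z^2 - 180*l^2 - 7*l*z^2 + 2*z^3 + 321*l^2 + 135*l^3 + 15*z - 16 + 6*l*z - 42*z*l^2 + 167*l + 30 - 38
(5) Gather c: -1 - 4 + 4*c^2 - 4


(1) = -2*x^2 + 12*x + 14
(2) = 70*d^2 + 441*d - 343
(3) = -18*m^2 - 91*m - 45
(4) = 135*l^3 + l^2*(141 - 42*z) + l*(-7*z^2 - 23*z - 18) + 2*z^3 + 2*z^2 - 16*z - 24
(5) = 4*c^2 - 9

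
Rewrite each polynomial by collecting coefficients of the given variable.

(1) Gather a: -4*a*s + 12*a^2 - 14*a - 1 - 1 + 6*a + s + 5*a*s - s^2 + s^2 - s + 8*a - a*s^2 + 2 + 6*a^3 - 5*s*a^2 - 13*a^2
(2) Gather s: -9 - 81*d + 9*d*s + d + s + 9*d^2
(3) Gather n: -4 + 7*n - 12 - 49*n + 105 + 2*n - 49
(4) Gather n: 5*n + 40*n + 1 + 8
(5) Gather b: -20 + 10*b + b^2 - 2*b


(1) = 6*a^3 + a^2*(-5*s - 1) + a*(-s^2 + s)
(2) = 9*d^2 - 80*d + s*(9*d + 1) - 9
(3) = 40 - 40*n
(4) = 45*n + 9
(5) = b^2 + 8*b - 20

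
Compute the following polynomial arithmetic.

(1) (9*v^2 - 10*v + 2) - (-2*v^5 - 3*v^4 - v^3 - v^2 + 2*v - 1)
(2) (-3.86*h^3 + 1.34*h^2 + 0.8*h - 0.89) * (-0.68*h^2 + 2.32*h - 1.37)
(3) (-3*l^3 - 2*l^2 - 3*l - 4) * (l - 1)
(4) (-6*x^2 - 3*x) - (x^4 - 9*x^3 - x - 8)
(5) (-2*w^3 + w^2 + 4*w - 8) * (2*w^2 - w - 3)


(1) = 2*v^5 + 3*v^4 + v^3 + 10*v^2 - 12*v + 3
(2) = 2.6248*h^5 - 9.8664*h^4 + 7.853*h^3 + 0.6254*h^2 - 3.1608*h + 1.2193
(3) = -3*l^4 + l^3 - l^2 - l + 4
(4) = -x^4 + 9*x^3 - 6*x^2 - 2*x + 8
(5) = -4*w^5 + 4*w^4 + 13*w^3 - 23*w^2 - 4*w + 24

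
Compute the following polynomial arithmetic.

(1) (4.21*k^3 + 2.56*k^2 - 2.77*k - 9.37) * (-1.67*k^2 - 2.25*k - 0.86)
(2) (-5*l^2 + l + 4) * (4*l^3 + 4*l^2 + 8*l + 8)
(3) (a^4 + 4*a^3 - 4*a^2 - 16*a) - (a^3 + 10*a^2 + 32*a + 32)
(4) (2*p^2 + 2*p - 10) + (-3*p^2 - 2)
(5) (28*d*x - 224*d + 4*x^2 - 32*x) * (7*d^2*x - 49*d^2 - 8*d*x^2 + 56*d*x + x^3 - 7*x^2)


(1) = -7.0307*k^5 - 13.7477*k^4 - 4.7547*k^3 + 19.6788*k^2 + 23.4647*k + 8.0582
(2) = -20*l^5 - 16*l^4 - 20*l^3 - 16*l^2 + 40*l + 32
(3) = a^4 + 3*a^3 - 14*a^2 - 48*a - 32
(4) = -p^2 + 2*p - 12
(5) = 196*d^3*x^2 - 2940*d^3*x + 10976*d^3 - 196*d^2*x^3 + 2940*d^2*x^2 - 10976*d^2*x - 4*d*x^4 + 60*d*x^3 - 224*d*x^2 + 4*x^5 - 60*x^4 + 224*x^3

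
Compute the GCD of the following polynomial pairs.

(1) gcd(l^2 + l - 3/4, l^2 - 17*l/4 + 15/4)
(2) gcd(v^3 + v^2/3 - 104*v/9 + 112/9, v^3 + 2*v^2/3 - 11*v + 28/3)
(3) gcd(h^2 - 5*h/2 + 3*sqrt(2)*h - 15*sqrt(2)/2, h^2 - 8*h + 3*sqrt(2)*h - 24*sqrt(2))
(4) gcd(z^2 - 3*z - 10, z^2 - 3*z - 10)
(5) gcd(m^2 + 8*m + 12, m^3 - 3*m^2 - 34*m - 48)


(1) = 1
(2) = v^2 + 5*v/3 - 28/3
(3) = h + 3*sqrt(2)
(4) = z^2 - 3*z - 10
(5) = m + 2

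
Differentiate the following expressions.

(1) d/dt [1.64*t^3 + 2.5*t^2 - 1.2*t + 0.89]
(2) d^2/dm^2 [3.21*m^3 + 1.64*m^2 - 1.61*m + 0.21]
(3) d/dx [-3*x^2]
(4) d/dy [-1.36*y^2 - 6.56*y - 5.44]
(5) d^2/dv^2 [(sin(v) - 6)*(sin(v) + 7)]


(1) = 4.92*t^2 + 5.0*t - 1.2
(2) = 19.26*m + 3.28
(3) = -6*x
(4) = -2.72*y - 6.56
(5) = -sin(v) + 2*cos(2*v)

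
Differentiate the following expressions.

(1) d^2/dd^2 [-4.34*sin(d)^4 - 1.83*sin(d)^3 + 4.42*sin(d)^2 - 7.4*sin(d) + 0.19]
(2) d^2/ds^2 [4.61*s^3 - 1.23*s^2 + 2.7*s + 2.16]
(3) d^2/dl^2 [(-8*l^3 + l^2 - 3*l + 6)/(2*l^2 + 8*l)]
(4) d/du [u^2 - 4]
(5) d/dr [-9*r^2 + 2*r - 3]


(1) = 69.44*sin(d)^4 + 16.47*sin(d)^3 - 69.76*sin(d)^2 - 3.58*sin(d) + 8.84
(2) = 27.66*s - 2.46
(3) = 3*(-45*l^3 + 6*l^2 + 24*l + 32)/(l^3*(l^3 + 12*l^2 + 48*l + 64))
(4) = 2*u
(5) = 2 - 18*r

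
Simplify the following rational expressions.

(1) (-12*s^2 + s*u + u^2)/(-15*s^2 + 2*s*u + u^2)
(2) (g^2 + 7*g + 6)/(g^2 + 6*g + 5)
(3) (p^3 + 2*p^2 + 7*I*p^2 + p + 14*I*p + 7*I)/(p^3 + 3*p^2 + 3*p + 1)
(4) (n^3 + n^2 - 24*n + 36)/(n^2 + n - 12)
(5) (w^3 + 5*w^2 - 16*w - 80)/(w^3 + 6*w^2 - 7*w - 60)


(1) = (4*s + u)/(5*s + u)
(2) = (g + 6)/(g + 5)
(3) = (p + 7*I)/(p + 1)
(4) = (n^2 + 4*n - 12)/(n + 4)
(5) = (w - 4)/(w - 3)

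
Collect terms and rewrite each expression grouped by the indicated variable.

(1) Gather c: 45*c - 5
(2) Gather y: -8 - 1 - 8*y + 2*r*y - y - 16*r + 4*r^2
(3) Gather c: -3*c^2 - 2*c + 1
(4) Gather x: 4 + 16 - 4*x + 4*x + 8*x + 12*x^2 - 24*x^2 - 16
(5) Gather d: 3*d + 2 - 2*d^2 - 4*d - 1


(1) = 45*c - 5
(2) = 4*r^2 - 16*r + y*(2*r - 9) - 9
(3) = -3*c^2 - 2*c + 1
(4) = -12*x^2 + 8*x + 4
(5) = -2*d^2 - d + 1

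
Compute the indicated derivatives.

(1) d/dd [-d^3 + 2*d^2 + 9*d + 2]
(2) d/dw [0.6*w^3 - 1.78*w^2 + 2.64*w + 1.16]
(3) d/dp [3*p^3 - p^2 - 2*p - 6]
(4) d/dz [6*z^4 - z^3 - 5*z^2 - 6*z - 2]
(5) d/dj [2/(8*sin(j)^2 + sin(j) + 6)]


(1) = -3*d^2 + 4*d + 9
(2) = 1.8*w^2 - 3.56*w + 2.64
(3) = 9*p^2 - 2*p - 2
(4) = 24*z^3 - 3*z^2 - 10*z - 6
(5) = -2*(16*sin(j) + 1)*cos(j)/(8*sin(j)^2 + sin(j) + 6)^2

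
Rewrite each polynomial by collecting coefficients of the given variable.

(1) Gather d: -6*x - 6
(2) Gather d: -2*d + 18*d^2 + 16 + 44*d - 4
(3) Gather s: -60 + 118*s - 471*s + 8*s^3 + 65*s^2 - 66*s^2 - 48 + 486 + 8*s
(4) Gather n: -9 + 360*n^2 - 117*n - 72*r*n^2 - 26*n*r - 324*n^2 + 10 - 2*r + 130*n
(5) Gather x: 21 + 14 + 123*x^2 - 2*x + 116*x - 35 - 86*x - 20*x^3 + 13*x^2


(1) = -6*x - 6
(2) = 18*d^2 + 42*d + 12
(3) = 8*s^3 - s^2 - 345*s + 378
(4) = n^2*(36 - 72*r) + n*(13 - 26*r) - 2*r + 1
(5) = -20*x^3 + 136*x^2 + 28*x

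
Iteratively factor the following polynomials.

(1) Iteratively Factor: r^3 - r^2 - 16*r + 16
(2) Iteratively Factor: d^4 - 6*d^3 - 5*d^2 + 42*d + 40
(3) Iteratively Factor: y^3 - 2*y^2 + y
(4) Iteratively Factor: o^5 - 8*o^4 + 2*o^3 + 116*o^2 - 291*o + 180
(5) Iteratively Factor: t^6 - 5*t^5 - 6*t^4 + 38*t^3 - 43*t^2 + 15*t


(1) = (r - 1)*(r^2 - 16) = (r - 4)*(r - 1)*(r + 4)
(2) = (d + 2)*(d^3 - 8*d^2 + 11*d + 20) = (d - 4)*(d + 2)*(d^2 - 4*d - 5) = (d - 5)*(d - 4)*(d + 2)*(d + 1)
(3) = (y)*(y^2 - 2*y + 1) = y*(y - 1)*(y - 1)
(4) = (o - 1)*(o^4 - 7*o^3 - 5*o^2 + 111*o - 180) = (o - 3)*(o - 1)*(o^3 - 4*o^2 - 17*o + 60) = (o - 3)^2*(o - 1)*(o^2 - o - 20) = (o - 3)^2*(o - 1)*(o + 4)*(o - 5)
(5) = (t - 5)*(t^5 - 6*t^3 + 8*t^2 - 3*t) = (t - 5)*(t - 1)*(t^4 + t^3 - 5*t^2 + 3*t) = t*(t - 5)*(t - 1)*(t^3 + t^2 - 5*t + 3) = t*(t - 5)*(t - 1)^2*(t^2 + 2*t - 3) = t*(t - 5)*(t - 1)^2*(t + 3)*(t - 1)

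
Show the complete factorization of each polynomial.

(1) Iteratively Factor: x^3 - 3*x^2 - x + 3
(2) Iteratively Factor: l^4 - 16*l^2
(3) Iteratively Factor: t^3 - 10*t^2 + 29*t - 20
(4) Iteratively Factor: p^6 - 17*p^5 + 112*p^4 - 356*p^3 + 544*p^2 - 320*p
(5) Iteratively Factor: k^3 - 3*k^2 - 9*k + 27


(1) = (x - 1)*(x^2 - 2*x - 3) = (x - 1)*(x + 1)*(x - 3)
(2) = (l)*(l^3 - 16*l) = l*(l - 4)*(l^2 + 4*l) = l^2*(l - 4)*(l + 4)
(3) = (t - 5)*(t^2 - 5*t + 4) = (t - 5)*(t - 4)*(t - 1)
(4) = (p - 5)*(p^5 - 12*p^4 + 52*p^3 - 96*p^2 + 64*p) = (p - 5)*(p - 4)*(p^4 - 8*p^3 + 20*p^2 - 16*p) = p*(p - 5)*(p - 4)*(p^3 - 8*p^2 + 20*p - 16) = p*(p - 5)*(p - 4)*(p - 2)*(p^2 - 6*p + 8) = p*(p - 5)*(p - 4)^2*(p - 2)*(p - 2)
(5) = (k - 3)*(k^2 - 9) = (k - 3)^2*(k + 3)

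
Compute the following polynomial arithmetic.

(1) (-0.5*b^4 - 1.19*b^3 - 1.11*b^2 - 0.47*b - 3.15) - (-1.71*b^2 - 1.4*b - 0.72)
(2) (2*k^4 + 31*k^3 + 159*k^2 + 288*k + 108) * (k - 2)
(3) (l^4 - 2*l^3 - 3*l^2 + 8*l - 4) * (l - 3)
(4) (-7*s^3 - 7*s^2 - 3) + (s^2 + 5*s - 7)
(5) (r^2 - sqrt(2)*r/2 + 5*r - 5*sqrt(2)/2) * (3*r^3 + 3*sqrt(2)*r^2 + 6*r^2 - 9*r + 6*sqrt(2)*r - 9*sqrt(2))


(1) = -0.5*b^4 - 1.19*b^3 + 0.6*b^2 + 0.93*b - 2.43
(2) = 2*k^5 + 27*k^4 + 97*k^3 - 30*k^2 - 468*k - 216
(3) = l^5 - 5*l^4 + 3*l^3 + 17*l^2 - 28*l + 12
(4) = -7*s^3 - 6*s^2 + 5*s - 10
(5) = 3*r^5 + 3*sqrt(2)*r^4/2 + 21*r^4 + 21*sqrt(2)*r^3/2 + 18*r^3 - 66*r^2 + 21*sqrt(2)*r^2/2 - 45*sqrt(2)*r/2 - 21*r + 45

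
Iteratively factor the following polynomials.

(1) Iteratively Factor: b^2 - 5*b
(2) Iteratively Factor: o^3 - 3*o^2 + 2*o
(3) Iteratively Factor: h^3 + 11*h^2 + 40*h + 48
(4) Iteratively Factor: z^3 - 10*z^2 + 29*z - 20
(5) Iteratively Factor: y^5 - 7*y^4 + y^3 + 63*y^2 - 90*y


(1) = (b - 5)*(b)
(2) = (o - 2)*(o^2 - o) = o*(o - 2)*(o - 1)
(3) = (h + 3)*(h^2 + 8*h + 16) = (h + 3)*(h + 4)*(h + 4)
(4) = (z - 1)*(z^2 - 9*z + 20) = (z - 5)*(z - 1)*(z - 4)
(5) = (y + 3)*(y^4 - 10*y^3 + 31*y^2 - 30*y) = (y - 2)*(y + 3)*(y^3 - 8*y^2 + 15*y) = y*(y - 2)*(y + 3)*(y^2 - 8*y + 15) = y*(y - 3)*(y - 2)*(y + 3)*(y - 5)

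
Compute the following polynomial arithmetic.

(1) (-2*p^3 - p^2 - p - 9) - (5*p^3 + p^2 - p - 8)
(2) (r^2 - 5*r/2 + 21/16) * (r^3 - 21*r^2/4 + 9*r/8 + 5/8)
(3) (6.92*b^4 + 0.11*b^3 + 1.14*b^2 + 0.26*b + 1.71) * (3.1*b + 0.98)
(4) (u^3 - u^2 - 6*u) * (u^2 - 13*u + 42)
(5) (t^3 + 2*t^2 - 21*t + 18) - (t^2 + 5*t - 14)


(1) = -7*p^3 - 2*p^2 - 1
(2) = r^5 - 31*r^4/4 + 249*r^3/16 - 581*r^2/64 - 11*r/128 + 105/128
(3) = 21.452*b^5 + 7.1226*b^4 + 3.6418*b^3 + 1.9232*b^2 + 5.5558*b + 1.6758
(4) = u^5 - 14*u^4 + 49*u^3 + 36*u^2 - 252*u
(5) = t^3 + t^2 - 26*t + 32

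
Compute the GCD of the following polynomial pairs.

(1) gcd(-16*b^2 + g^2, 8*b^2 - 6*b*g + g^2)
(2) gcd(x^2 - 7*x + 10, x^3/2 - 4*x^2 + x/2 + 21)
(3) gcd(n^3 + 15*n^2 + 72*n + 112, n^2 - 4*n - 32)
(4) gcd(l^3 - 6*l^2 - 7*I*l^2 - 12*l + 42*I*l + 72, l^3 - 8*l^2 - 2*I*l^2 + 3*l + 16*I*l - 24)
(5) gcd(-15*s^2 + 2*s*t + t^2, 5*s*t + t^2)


(1) = gcd((-4*b + g)*(4*b + g), (-4*b + g)*(-2*b + g)) = 4*b - g
(2) = 1
(3) = n + 4
(4) = gcd((l - 6)*(l - 4*I)*(l - 3*I), (l - 8)*(l - 3*I)*(l + I)) = l - 3*I
(5) = gcd((-3*s + t)*(5*s + t), t*(5*s + t)) = 5*s + t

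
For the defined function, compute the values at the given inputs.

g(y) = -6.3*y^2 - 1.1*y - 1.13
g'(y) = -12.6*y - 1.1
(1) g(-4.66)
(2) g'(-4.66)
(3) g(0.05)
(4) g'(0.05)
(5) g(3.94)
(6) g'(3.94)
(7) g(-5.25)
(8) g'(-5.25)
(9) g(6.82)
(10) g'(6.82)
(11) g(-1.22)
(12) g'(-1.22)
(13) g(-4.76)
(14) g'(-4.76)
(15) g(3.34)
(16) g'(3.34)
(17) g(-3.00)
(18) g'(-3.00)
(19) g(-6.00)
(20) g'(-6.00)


(1) = -132.81
(2) = 57.62
(3) = -1.20
(4) = -1.73
(5) = -103.26
(6) = -50.74
(7) = -169.00
(8) = 65.05
(9) = -301.66
(10) = -87.03
(11) = -9.16
(12) = 14.27
(13) = -138.64
(14) = 58.88
(15) = -75.08
(16) = -43.18
(17) = -54.53
(18) = 36.70
(19) = -221.33
(20) = 74.50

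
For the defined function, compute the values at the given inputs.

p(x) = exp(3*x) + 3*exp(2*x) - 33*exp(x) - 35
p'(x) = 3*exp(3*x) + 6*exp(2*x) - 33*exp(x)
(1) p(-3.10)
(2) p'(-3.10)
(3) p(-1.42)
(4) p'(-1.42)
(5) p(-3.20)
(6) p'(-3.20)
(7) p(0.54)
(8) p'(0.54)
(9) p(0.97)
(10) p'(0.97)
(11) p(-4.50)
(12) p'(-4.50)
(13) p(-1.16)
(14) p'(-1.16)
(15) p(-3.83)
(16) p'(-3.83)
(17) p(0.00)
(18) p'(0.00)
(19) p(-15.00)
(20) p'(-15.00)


(1) = -36.48
(2) = -1.47
(3) = -42.79
(4) = -7.58
(5) = -36.34
(6) = -1.33
(7) = -77.74
(8) = -23.80
(9) = -82.82
(10) = 9.77
(11) = -35.37
(12) = -0.37
(13) = -45.02
(14) = -9.66
(15) = -35.71
(16) = -0.71
(17) = -64.00
(18) = -24.00
(19) = -35.00
(20) = -0.00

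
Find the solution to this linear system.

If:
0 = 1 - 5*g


Then:
g = 1/5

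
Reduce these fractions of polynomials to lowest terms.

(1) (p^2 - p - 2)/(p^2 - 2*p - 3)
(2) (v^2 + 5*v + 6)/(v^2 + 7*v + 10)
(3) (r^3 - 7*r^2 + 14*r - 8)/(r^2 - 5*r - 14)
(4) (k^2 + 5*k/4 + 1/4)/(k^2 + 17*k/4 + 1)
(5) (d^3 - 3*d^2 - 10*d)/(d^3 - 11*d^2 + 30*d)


(1) = (p - 2)/(p - 3)
(2) = (v + 3)/(v + 5)
(3) = (r^3 - 7*r^2 + 14*r - 8)/(r^2 - 5*r - 14)
(4) = (k + 1)/(k + 4)
(5) = (d + 2)/(d - 6)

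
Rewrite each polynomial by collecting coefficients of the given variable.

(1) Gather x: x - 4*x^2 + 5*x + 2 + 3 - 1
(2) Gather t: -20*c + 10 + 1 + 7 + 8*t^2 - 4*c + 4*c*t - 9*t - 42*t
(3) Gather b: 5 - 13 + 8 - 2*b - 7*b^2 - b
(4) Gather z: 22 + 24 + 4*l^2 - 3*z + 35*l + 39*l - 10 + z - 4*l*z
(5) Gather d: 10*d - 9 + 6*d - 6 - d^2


(1) = -4*x^2 + 6*x + 4
(2) = -24*c + 8*t^2 + t*(4*c - 51) + 18
(3) = -7*b^2 - 3*b
(4) = 4*l^2 + 74*l + z*(-4*l - 2) + 36
(5) = -d^2 + 16*d - 15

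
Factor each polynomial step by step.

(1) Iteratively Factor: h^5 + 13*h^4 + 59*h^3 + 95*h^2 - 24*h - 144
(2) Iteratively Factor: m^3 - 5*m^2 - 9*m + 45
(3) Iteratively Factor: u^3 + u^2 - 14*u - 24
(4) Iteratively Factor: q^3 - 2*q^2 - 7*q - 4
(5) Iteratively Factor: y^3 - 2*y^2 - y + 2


(1) = (h + 4)*(h^4 + 9*h^3 + 23*h^2 + 3*h - 36) = (h + 3)*(h + 4)*(h^3 + 6*h^2 + 5*h - 12) = (h + 3)*(h + 4)^2*(h^2 + 2*h - 3) = (h + 3)^2*(h + 4)^2*(h - 1)
(2) = (m - 3)*(m^2 - 2*m - 15) = (m - 3)*(m + 3)*(m - 5)
(3) = (u + 3)*(u^2 - 2*u - 8) = (u + 2)*(u + 3)*(u - 4)
(4) = (q - 4)*(q^2 + 2*q + 1) = (q - 4)*(q + 1)*(q + 1)
(5) = (y - 2)*(y^2 - 1) = (y - 2)*(y - 1)*(y + 1)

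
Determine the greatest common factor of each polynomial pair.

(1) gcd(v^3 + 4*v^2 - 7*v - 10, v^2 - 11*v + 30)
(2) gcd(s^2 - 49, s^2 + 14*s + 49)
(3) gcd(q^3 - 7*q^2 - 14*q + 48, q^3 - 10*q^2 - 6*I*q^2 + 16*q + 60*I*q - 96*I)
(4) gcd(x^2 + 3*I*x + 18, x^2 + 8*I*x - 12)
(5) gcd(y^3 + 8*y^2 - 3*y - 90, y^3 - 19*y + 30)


(1) = gcd((v - 2)*(v + 1)*(v + 5), (v - 6)*(v - 5)) = 1
(2) = s + 7
(3) = gcd((q - 8)*(q - 2)*(q + 3), (q - 8)*(q - 2)*(q - 6*I)) = q^2 - 10*q + 16
(4) = gcd((x - 3*I)*(x + 6*I), (x + 2*I)*(x + 6*I)) = x + 6*I
(5) = gcd((y - 3)*(y + 5)*(y + 6), (y - 3)*(y - 2)*(y + 5)) = y^2 + 2*y - 15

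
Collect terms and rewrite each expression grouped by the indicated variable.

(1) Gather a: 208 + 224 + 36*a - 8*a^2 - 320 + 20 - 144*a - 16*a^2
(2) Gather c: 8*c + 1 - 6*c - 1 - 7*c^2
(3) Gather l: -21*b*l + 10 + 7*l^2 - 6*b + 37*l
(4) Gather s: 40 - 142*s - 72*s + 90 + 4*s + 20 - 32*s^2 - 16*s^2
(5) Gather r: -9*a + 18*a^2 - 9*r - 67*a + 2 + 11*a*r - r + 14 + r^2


(1) = -24*a^2 - 108*a + 132
(2) = -7*c^2 + 2*c
(3) = -6*b + 7*l^2 + l*(37 - 21*b) + 10
(4) = -48*s^2 - 210*s + 150
(5) = 18*a^2 - 76*a + r^2 + r*(11*a - 10) + 16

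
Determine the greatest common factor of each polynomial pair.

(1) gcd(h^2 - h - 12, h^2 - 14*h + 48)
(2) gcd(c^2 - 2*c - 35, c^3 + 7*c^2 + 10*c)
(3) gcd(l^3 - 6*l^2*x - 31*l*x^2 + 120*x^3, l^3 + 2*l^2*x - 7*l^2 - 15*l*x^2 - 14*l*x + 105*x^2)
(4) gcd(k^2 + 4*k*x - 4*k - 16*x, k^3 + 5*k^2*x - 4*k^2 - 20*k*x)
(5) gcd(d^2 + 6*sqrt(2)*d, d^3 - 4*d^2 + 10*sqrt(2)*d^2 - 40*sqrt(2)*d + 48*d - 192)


(1) = gcd((h - 4)*(h + 3), (h - 8)*(h - 6)) = 1
(2) = c + 5
(3) = -l^2 - 2*l*x + 15*x^2
(4) = gcd((k - 4)*(k + 4*x), k*(k - 4)*(k + 5*x)) = k - 4
(5) = gcd(d*(d + 6*sqrt(2)), (d - 4)*(d + 4*sqrt(2))*(d + 6*sqrt(2))) = d + 6*sqrt(2)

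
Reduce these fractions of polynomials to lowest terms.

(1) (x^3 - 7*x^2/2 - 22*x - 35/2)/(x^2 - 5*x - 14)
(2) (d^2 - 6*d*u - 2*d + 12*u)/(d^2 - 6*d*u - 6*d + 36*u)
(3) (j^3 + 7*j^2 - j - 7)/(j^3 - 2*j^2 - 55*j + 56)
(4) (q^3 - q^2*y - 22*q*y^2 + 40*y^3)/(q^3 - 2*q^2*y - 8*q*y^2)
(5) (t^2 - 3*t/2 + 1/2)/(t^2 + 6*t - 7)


(1) = (2*x^2 + 7*x + 5)/(2*x + 4)
(2) = (d - 2)/(d - 6)
(3) = (j + 1)/(j - 8)
(4) = (q^2 + 3*q*y - 10*y^2)/(q^2 + 2*q*y)
(5) = (2*t - 1)/(2*t + 14)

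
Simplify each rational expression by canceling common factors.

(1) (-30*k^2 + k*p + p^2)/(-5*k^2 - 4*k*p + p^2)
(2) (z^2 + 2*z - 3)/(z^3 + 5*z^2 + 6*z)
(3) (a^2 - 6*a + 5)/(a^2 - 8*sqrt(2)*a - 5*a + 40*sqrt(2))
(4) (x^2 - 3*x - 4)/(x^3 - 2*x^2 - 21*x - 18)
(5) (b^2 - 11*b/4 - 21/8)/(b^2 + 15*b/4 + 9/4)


(1) = (6*k + p)/(k + p)
(2) = (z - 1)/(z^2 + 2*z)
(3) = (a - 1)/(a - 8*sqrt(2))
(4) = (x - 4)/(x^2 - 3*x - 18)
(5) = (2*b - 7)/(2*b + 6)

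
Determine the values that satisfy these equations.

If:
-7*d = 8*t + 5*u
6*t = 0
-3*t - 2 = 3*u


Then:
d = 10/21
t = 0
u = -2/3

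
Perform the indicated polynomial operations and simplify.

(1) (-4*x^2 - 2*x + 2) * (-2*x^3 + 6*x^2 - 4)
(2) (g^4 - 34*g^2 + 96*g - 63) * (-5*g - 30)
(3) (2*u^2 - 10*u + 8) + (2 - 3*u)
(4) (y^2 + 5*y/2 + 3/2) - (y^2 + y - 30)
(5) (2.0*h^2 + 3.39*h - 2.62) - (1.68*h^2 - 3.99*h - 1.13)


(1) = 8*x^5 - 20*x^4 - 16*x^3 + 28*x^2 + 8*x - 8
(2) = -5*g^5 - 30*g^4 + 170*g^3 + 540*g^2 - 2565*g + 1890
(3) = 2*u^2 - 13*u + 10
(4) = 3*y/2 + 63/2
(5) = 0.32*h^2 + 7.38*h - 1.49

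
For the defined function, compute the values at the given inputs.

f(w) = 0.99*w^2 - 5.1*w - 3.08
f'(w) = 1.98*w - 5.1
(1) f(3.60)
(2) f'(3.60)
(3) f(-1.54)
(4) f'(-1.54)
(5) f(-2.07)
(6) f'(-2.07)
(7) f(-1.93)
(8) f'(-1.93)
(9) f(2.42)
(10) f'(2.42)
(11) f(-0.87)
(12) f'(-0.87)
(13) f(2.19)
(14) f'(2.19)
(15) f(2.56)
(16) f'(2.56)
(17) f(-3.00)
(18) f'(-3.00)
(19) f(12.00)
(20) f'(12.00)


(1) = -8.61
(2) = 2.03
(3) = 7.12
(4) = -8.15
(5) = 11.72
(6) = -9.20
(7) = 10.45
(8) = -8.92
(9) = -9.62
(10) = -0.31
(11) = 2.11
(12) = -6.82
(13) = -9.50
(14) = -0.76
(15) = -9.65
(16) = -0.03
(17) = 21.13
(18) = -11.04
(19) = 78.28
(20) = 18.66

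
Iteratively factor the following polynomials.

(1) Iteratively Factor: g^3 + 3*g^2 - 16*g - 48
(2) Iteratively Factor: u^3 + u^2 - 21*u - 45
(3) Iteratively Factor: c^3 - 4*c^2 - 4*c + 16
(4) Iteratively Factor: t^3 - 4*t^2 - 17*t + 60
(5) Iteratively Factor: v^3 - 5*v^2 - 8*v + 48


(1) = (g - 4)*(g^2 + 7*g + 12) = (g - 4)*(g + 4)*(g + 3)
(2) = (u - 5)*(u^2 + 6*u + 9) = (u - 5)*(u + 3)*(u + 3)
(3) = (c - 2)*(c^2 - 2*c - 8) = (c - 2)*(c + 2)*(c - 4)
(4) = (t - 3)*(t^2 - t - 20) = (t - 3)*(t + 4)*(t - 5)
(5) = (v - 4)*(v^2 - v - 12) = (v - 4)*(v + 3)*(v - 4)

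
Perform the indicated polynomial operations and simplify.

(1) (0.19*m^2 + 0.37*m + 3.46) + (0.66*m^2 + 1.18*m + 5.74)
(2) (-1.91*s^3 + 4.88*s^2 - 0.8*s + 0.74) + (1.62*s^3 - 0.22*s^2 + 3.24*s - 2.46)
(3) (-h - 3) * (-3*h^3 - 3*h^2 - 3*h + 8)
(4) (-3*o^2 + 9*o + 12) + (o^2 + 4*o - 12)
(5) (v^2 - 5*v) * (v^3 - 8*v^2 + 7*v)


(1) = 0.85*m^2 + 1.55*m + 9.2
(2) = -0.29*s^3 + 4.66*s^2 + 2.44*s - 1.72
(3) = 3*h^4 + 12*h^3 + 12*h^2 + h - 24
(4) = -2*o^2 + 13*o
(5) = v^5 - 13*v^4 + 47*v^3 - 35*v^2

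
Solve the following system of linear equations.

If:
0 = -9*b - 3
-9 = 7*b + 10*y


Then:
b = -1/3
y = -2/3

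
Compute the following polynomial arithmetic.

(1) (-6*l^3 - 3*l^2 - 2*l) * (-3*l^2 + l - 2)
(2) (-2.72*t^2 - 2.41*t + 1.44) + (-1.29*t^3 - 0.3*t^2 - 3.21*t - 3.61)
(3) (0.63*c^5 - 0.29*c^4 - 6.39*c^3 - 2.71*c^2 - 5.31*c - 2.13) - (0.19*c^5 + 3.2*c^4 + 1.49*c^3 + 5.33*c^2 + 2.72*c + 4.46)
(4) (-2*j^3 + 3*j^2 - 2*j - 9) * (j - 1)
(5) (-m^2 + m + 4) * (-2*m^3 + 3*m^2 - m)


(1) = 18*l^5 + 3*l^4 + 15*l^3 + 4*l^2 + 4*l
(2) = -1.29*t^3 - 3.02*t^2 - 5.62*t - 2.17
(3) = 0.44*c^5 - 3.49*c^4 - 7.88*c^3 - 8.04*c^2 - 8.03*c - 6.59
(4) = -2*j^4 + 5*j^3 - 5*j^2 - 7*j + 9
(5) = 2*m^5 - 5*m^4 - 4*m^3 + 11*m^2 - 4*m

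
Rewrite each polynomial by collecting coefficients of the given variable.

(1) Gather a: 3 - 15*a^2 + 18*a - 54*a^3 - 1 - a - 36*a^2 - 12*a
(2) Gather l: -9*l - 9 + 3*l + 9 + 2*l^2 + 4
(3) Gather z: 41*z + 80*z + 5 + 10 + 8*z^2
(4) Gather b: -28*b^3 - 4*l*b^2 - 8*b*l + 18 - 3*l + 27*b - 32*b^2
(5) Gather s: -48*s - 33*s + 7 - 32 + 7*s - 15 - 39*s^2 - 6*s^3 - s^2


(1) = -54*a^3 - 51*a^2 + 5*a + 2
(2) = 2*l^2 - 6*l + 4
(3) = 8*z^2 + 121*z + 15
(4) = -28*b^3 + b^2*(-4*l - 32) + b*(27 - 8*l) - 3*l + 18
(5) = -6*s^3 - 40*s^2 - 74*s - 40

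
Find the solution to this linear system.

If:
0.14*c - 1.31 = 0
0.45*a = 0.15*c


Then:
a = 3.12
c = 9.36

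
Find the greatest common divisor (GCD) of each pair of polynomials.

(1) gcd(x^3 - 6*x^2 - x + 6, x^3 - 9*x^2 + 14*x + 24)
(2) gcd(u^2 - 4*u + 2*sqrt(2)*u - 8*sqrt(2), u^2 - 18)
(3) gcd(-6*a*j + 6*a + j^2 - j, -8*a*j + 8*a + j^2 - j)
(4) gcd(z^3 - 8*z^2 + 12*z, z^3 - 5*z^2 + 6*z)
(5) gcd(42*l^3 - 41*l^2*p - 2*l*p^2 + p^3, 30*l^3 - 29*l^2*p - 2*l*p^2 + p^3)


(1) = gcd((x - 6)*(x - 1)*(x + 1), (x - 6)*(x - 4)*(x + 1)) = x^2 - 5*x - 6
(2) = 1
(3) = gcd((-6*a + j)*(j - 1), (-8*a + j)*(j - 1)) = j - 1
(4) = z^2 - 2*z
(5) = gcd((-7*l + p)*(-l + p)*(6*l + p), (-6*l + p)*(-l + p)*(5*l + p)) = -l + p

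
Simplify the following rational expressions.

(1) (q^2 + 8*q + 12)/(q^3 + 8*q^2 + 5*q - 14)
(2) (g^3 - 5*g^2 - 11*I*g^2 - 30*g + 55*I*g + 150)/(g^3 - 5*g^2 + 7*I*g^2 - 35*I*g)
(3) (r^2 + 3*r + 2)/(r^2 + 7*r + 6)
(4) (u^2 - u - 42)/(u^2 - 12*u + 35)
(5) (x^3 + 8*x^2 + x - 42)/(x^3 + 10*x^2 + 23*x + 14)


(1) = (q + 6)/(q^2 + 6*q - 7)
(2) = (g^2 - 11*I*g - 30)/(g^2 + 7*I*g)
(3) = (r + 2)/(r + 6)
(4) = (u + 6)/(u - 5)
(5) = (x^2 + x - 6)/(x^2 + 3*x + 2)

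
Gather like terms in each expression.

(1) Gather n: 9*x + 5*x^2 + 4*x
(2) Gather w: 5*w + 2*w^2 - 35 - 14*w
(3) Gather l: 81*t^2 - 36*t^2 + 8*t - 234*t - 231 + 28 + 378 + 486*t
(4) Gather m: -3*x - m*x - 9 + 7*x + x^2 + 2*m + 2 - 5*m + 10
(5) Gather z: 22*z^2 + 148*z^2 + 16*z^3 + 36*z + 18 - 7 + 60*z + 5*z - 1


(1) = 5*x^2 + 13*x
(2) = 2*w^2 - 9*w - 35
(3) = 45*t^2 + 260*t + 175
(4) = m*(-x - 3) + x^2 + 4*x + 3
(5) = 16*z^3 + 170*z^2 + 101*z + 10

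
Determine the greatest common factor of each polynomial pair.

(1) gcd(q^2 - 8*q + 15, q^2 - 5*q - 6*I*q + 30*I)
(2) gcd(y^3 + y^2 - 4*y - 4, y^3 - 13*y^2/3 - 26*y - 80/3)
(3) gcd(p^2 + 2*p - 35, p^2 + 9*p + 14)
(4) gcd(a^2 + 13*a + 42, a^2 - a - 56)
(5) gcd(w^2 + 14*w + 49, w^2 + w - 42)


(1) = q - 5
(2) = gcd((y - 2)*(y + 1)*(y + 2), (y - 8)*(y + 5/3)*(y + 2)) = y + 2
(3) = gcd((p - 5)*(p + 7), (p + 2)*(p + 7)) = p + 7
(4) = a + 7
(5) = gcd((w + 7)^2, (w - 6)*(w + 7)) = w + 7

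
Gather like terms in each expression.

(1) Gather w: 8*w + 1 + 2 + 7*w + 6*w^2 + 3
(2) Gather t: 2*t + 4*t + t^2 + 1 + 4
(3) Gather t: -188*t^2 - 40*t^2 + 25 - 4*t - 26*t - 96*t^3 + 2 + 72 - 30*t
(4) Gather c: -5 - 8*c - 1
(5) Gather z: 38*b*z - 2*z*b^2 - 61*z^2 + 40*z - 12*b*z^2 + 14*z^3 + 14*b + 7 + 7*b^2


(1) = 6*w^2 + 15*w + 6
(2) = t^2 + 6*t + 5
(3) = -96*t^3 - 228*t^2 - 60*t + 99
(4) = -8*c - 6
(5) = 7*b^2 + 14*b + 14*z^3 + z^2*(-12*b - 61) + z*(-2*b^2 + 38*b + 40) + 7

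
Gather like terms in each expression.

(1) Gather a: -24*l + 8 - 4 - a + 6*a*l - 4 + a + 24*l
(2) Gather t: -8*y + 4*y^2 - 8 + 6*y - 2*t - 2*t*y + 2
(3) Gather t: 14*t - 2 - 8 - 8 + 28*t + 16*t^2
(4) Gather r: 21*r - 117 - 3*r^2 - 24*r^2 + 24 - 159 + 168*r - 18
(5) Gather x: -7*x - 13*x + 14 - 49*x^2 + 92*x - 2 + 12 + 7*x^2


(1) = 6*a*l
(2) = t*(-2*y - 2) + 4*y^2 - 2*y - 6
(3) = 16*t^2 + 42*t - 18
(4) = -27*r^2 + 189*r - 270
(5) = -42*x^2 + 72*x + 24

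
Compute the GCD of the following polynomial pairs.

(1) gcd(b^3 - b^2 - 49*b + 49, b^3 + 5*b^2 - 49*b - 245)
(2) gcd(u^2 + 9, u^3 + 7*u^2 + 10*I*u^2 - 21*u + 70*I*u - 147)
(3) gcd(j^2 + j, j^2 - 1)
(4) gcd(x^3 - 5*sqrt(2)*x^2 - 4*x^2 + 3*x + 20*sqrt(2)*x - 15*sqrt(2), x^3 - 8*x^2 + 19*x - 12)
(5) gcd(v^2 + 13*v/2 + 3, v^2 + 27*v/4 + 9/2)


(1) = b^2 - 49
(2) = u + 3*I
(3) = gcd(j*(j + 1), (j - 1)*(j + 1)) = j + 1
(4) = x^2 - 4*x + 3
(5) = gcd((v + 1/2)*(v + 6), (v + 3/4)*(v + 6)) = v + 6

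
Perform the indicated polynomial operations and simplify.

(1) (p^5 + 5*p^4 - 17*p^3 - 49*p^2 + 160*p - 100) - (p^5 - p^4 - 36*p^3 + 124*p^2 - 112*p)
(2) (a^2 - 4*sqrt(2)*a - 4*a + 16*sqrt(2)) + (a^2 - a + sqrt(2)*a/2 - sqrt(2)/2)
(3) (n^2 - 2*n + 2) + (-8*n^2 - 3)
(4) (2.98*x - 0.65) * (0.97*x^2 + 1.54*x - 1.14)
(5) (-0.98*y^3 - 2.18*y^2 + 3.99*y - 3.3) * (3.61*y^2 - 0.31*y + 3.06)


(1) = 6*p^4 + 19*p^3 - 173*p^2 + 272*p - 100
(2) = 2*a^2 - 5*a - 7*sqrt(2)*a/2 + 31*sqrt(2)/2
(3) = -7*n^2 - 2*n - 1
(4) = 2.8906*x^3 + 3.9587*x^2 - 4.3982*x + 0.741
(5) = -3.5378*y^5 - 7.566*y^4 + 12.0809*y^3 - 19.8207*y^2 + 13.2324*y - 10.098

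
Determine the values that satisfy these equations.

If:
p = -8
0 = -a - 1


Then:
a = -1
p = -8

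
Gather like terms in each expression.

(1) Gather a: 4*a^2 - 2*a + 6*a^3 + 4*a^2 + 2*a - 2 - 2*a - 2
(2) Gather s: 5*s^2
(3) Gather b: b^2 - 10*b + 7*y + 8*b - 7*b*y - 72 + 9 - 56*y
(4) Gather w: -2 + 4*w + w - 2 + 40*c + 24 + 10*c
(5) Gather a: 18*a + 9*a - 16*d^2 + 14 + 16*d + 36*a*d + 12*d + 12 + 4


(1) = 6*a^3 + 8*a^2 - 2*a - 4
(2) = 5*s^2
(3) = b^2 + b*(-7*y - 2) - 49*y - 63
(4) = 50*c + 5*w + 20
(5) = a*(36*d + 27) - 16*d^2 + 28*d + 30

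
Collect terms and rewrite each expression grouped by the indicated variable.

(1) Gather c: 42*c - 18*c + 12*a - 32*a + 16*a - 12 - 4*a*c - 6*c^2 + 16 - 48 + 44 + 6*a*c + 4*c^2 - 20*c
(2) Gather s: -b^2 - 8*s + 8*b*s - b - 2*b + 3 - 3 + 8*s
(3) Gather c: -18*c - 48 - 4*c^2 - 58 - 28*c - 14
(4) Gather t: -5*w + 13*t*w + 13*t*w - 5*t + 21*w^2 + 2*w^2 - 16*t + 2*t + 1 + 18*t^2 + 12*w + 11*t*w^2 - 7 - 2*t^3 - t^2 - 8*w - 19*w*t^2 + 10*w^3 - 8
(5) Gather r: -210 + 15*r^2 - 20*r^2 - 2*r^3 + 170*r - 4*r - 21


(1) = -4*a - 2*c^2 + c*(2*a + 4)
(2) = -b^2 + 8*b*s - 3*b
(3) = -4*c^2 - 46*c - 120
(4) = -2*t^3 + t^2*(17 - 19*w) + t*(11*w^2 + 26*w - 19) + 10*w^3 + 23*w^2 - w - 14
(5) = -2*r^3 - 5*r^2 + 166*r - 231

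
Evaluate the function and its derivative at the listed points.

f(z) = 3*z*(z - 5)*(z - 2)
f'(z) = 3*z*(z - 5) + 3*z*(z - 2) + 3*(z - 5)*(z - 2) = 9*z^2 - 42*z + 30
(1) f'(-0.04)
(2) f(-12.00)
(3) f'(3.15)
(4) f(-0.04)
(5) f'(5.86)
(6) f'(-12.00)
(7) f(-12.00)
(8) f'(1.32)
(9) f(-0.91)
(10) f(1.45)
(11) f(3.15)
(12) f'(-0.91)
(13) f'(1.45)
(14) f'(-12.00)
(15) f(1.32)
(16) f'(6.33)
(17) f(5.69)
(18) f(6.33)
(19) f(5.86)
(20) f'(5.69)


(1) = 31.69
(2) = -8568.00
(3) = -13.00
(4) = -1.23
(5) = 92.94
(6) = 1830.00
(7) = -8568.00
(8) = -9.76
(9) = -46.95
(10) = 8.49
(11) = -20.10
(12) = 75.67
(13) = -11.98
(14) = 1830.00
(15) = 9.91
(16) = 124.76
(17) = 43.46
(18) = 109.36
(19) = 58.36
(20) = 82.40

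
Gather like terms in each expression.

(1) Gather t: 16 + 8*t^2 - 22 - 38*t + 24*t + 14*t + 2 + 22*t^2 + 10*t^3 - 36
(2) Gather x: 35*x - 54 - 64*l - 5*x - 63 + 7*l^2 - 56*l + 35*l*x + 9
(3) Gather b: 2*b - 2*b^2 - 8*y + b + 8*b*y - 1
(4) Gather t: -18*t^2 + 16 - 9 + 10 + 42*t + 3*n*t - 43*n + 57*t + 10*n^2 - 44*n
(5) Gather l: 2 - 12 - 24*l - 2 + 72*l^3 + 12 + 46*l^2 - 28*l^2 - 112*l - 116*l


(1) = 10*t^3 + 30*t^2 - 40
(2) = 7*l^2 - 120*l + x*(35*l + 30) - 108
(3) = -2*b^2 + b*(8*y + 3) - 8*y - 1
(4) = 10*n^2 - 87*n - 18*t^2 + t*(3*n + 99) + 17
(5) = 72*l^3 + 18*l^2 - 252*l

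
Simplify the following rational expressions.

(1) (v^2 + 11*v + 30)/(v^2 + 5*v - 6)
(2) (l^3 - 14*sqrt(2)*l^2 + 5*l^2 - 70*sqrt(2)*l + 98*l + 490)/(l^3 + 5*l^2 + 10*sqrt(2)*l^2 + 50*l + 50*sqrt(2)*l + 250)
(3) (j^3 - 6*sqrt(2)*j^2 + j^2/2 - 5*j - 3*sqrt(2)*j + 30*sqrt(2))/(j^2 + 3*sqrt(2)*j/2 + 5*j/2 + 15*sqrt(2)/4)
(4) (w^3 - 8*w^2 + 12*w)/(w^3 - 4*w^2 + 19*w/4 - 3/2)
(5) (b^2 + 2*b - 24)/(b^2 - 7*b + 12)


(1) = (v + 5)/(v - 1)
(2) = (l^2 - 14*sqrt(2)*l + 98)/(l^2 + 10*sqrt(2)*l + 50)
(3) = (8*j^2 + j*(-48*sqrt(2) - 16) + 96*sqrt(2))/(8*j + 12*sqrt(2))
(4) = (4*w^2 - 24*w)/(4*w^2 - 8*w + 3)
(5) = (b + 6)/(b - 3)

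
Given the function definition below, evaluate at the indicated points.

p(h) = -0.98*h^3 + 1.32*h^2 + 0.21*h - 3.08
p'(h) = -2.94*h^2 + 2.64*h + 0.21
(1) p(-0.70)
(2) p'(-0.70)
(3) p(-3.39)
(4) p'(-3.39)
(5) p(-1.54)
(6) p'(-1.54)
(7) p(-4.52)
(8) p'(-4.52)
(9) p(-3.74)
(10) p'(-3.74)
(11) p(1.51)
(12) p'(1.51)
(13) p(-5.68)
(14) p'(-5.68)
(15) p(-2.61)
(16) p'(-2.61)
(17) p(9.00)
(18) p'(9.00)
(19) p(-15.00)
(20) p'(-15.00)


(1) = -2.24
(2) = -3.08
(3) = 49.56
(4) = -42.53
(5) = 3.31
(6) = -10.83
(7) = 113.44
(8) = -71.79
(9) = 65.87
(10) = -50.79
(11) = -3.13
(12) = -2.51
(13) = 217.90
(14) = -109.64
(15) = 22.79
(16) = -26.71
(17) = -608.69
(18) = -214.17
(19) = 3598.27
(20) = -700.89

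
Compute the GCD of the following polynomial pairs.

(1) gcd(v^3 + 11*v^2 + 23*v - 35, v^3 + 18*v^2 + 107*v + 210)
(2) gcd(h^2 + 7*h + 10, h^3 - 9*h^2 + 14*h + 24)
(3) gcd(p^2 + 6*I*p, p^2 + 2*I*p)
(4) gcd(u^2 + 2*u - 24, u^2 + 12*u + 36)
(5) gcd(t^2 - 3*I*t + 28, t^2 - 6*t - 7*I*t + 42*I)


(1) = v^2 + 12*v + 35
(2) = gcd((h + 2)*(h + 5), (h - 6)*(h - 4)*(h + 1)) = 1
(3) = p
(4) = u + 6
(5) = t - 7*I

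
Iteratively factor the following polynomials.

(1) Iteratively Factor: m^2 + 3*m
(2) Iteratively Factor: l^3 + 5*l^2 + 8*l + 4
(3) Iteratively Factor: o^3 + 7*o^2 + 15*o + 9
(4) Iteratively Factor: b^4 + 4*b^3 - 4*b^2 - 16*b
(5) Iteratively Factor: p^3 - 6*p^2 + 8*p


(1) = (m + 3)*(m)
(2) = (l + 2)*(l^2 + 3*l + 2) = (l + 2)^2*(l + 1)
(3) = (o + 3)*(o^2 + 4*o + 3) = (o + 1)*(o + 3)*(o + 3)
(4) = (b)*(b^3 + 4*b^2 - 4*b - 16) = b*(b + 2)*(b^2 + 2*b - 8) = b*(b + 2)*(b + 4)*(b - 2)
(5) = (p - 4)*(p^2 - 2*p) = (p - 4)*(p - 2)*(p)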